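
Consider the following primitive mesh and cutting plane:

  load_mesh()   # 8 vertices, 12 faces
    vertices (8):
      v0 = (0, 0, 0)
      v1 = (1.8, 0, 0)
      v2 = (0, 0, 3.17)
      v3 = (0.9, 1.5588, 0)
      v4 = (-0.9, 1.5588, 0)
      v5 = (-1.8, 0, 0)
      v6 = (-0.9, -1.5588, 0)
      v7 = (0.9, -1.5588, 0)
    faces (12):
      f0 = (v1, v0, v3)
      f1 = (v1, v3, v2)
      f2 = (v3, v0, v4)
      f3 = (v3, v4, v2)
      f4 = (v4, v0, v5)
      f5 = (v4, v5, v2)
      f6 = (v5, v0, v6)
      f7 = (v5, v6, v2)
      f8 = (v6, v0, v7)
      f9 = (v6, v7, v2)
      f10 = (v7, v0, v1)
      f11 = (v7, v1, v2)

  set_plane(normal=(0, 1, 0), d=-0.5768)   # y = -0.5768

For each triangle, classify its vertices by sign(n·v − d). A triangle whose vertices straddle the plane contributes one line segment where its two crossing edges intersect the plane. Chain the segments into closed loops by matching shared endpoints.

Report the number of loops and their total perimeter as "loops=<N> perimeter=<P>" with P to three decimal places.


loops=1 perimeter=8.193

Straddling triangles (6 of 12):
  (v5,v0,v6) [++-] → (-0.333025, -0.5768, 0)–(-1.46697, -0.5768, 0)  len=1.1339
  (v5,v6,v2) [+-+] → (-1.46697, -0.5768, 0)–(-0.333025, -0.5768, 1.99701)  len=2.2965
  (v6,v0,v7) [-+-] → (-0.333025, -0.5768, 0)–(0.333025, -0.5768, 0)  len=0.6661
  (v6,v7,v2) [--+] → (0.333025, -0.5768, 1.99701)–(-0.333025, -0.5768, 1.99701)  len=0.6661
  (v7,v0,v1) [-++] → (0.333025, -0.5768, 0)–(1.46697, -0.5768, 0)  len=1.1339
  (v7,v1,v2) [-++] → (1.46697, -0.5768, 0)–(0.333025, -0.5768, 1.99701)  len=2.2965

Chained into 1 loop(s):
  loop 1: 6 segments, perimeter = 8.1930
Total perimeter = 8.193


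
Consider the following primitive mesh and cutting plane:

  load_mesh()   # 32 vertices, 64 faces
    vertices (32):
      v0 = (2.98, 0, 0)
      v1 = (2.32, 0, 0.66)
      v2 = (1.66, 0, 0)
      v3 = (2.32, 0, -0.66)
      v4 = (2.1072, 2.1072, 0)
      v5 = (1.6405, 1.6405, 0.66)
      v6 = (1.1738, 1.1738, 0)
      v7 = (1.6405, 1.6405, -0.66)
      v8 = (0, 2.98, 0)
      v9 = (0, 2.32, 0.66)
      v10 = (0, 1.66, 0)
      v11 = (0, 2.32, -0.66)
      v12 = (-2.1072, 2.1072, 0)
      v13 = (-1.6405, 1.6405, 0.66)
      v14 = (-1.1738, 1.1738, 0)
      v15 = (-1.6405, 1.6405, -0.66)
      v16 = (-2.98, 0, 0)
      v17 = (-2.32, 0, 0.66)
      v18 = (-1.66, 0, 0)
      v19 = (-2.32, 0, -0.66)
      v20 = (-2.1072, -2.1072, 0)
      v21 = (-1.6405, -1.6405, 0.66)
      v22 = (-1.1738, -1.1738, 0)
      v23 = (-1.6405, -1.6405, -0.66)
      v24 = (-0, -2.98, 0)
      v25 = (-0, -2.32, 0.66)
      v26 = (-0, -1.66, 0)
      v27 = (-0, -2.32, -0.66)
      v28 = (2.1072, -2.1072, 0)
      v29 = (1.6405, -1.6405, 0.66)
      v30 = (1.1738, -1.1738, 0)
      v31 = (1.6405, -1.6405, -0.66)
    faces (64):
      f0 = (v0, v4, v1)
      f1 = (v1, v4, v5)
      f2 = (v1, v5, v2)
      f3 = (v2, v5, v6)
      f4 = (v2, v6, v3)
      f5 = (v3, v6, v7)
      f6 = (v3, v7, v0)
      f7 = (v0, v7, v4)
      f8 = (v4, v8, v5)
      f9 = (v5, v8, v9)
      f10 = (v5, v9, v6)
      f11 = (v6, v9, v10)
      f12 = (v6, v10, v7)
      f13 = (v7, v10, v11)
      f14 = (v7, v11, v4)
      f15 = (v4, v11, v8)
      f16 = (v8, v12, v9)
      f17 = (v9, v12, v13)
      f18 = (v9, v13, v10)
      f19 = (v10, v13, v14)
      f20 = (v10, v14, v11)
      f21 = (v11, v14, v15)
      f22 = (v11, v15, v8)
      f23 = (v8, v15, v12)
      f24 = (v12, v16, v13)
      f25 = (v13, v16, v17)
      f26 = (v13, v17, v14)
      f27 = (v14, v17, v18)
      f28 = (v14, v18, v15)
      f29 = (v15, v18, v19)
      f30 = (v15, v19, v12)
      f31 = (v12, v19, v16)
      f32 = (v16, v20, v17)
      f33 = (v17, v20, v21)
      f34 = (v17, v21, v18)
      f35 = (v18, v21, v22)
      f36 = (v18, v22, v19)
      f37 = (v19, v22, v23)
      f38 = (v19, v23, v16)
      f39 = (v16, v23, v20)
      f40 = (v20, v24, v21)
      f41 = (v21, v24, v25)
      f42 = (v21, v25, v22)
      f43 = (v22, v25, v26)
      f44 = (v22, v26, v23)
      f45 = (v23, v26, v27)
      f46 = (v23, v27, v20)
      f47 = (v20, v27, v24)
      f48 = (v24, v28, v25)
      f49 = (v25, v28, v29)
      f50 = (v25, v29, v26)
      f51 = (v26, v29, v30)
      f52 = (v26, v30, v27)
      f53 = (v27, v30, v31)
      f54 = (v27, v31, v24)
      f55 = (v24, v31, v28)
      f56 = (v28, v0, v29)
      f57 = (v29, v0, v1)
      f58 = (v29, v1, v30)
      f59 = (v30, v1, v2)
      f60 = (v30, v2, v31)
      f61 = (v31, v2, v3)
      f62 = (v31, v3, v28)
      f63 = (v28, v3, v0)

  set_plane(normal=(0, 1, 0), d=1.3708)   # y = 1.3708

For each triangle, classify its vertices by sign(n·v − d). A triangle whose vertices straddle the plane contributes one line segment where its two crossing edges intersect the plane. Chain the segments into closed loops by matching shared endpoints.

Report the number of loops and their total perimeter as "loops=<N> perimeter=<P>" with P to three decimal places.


loops=2 perimeter=8.803

Straddling triangles (20 of 64):
  (v0,v4,v1) [-+-] → (2.41222, 1.3708, 0)–(2.18157, 1.3708, 0.230649)  len=0.3262
  (v1,v4,v5) [-++] → (2.18157, 1.3708, 0.230649)–(1.75221, 1.3708, 0.66)  len=0.6072
  (v1,v5,v2) [-+-] → (1.75221, 1.3708, 0.66)–(1.64371, 1.3708, 0.551495)  len=0.1534
  (v2,v5,v6) [-+-] → (1.64371, 1.3708, 0.551495)–(1.3708, 1.3708, 0.278594)  len=0.3859
  (v3,v6,v7) [--+] → (1.3708, 1.3708, -0.278594)–(1.75221, 1.3708, -0.66)  len=0.5394
  (v3,v7,v0) [-+-] → (1.75221, 1.3708, -0.66)–(1.86072, 1.3708, -0.551495)  len=0.1534
  (v0,v7,v4) [-++] → (1.86072, 1.3708, -0.551495)–(2.41222, 1.3708, 0)  len=0.7799
  (v5,v9,v6) [++-] → (0.972056, 1.3708, 0.113436)–(1.3708, 1.3708, 0.278594)  len=0.4316
  (v6,v9,v10) [-++] → (0.972056, 1.3708, 0.113436)–(0.698196, 1.3708, 0)  len=0.2964
  (v6,v10,v7) [-++] → (0.698196, 1.3708, 0)–(1.3708, 1.3708, -0.278594)  len=0.7280
  (v10,v13,v14) [++-] → (-1.3708, 1.3708, 0.278594)–(-0.698196, 1.3708, 0)  len=0.7280
  (v10,v14,v11) [+-+] → (-0.698196, 1.3708, 0)–(-0.972056, 1.3708, -0.113436)  len=0.2964
  (v11,v14,v15) [+-+] → (-0.972056, 1.3708, -0.113436)–(-1.3708, 1.3708, -0.278594)  len=0.4316
  (v12,v16,v13) [+-+] → (-2.41222, 1.3708, 0)–(-1.86072, 1.3708, 0.551495)  len=0.7799
  (v13,v16,v17) [+--] → (-1.86072, 1.3708, 0.551495)–(-1.75221, 1.3708, 0.66)  len=0.1534
  (v13,v17,v14) [+--] → (-1.75221, 1.3708, 0.66)–(-1.3708, 1.3708, 0.278594)  len=0.5394
  (v14,v18,v15) [--+] → (-1.64371, 1.3708, -0.551495)–(-1.3708, 1.3708, -0.278594)  len=0.3859
  (v15,v18,v19) [+--] → (-1.64371, 1.3708, -0.551495)–(-1.75221, 1.3708, -0.66)  len=0.1534
  (v15,v19,v12) [+-+] → (-1.75221, 1.3708, -0.66)–(-2.18157, 1.3708, -0.230649)  len=0.6072
  (v12,v19,v16) [+--] → (-2.18157, 1.3708, -0.230649)–(-2.41222, 1.3708, 0)  len=0.3262

Chained into 2 loop(s):
  loop 1: 10 segments, perimeter = 4.4016
  loop 2: 10 segments, perimeter = 4.4016
Total perimeter = 8.803


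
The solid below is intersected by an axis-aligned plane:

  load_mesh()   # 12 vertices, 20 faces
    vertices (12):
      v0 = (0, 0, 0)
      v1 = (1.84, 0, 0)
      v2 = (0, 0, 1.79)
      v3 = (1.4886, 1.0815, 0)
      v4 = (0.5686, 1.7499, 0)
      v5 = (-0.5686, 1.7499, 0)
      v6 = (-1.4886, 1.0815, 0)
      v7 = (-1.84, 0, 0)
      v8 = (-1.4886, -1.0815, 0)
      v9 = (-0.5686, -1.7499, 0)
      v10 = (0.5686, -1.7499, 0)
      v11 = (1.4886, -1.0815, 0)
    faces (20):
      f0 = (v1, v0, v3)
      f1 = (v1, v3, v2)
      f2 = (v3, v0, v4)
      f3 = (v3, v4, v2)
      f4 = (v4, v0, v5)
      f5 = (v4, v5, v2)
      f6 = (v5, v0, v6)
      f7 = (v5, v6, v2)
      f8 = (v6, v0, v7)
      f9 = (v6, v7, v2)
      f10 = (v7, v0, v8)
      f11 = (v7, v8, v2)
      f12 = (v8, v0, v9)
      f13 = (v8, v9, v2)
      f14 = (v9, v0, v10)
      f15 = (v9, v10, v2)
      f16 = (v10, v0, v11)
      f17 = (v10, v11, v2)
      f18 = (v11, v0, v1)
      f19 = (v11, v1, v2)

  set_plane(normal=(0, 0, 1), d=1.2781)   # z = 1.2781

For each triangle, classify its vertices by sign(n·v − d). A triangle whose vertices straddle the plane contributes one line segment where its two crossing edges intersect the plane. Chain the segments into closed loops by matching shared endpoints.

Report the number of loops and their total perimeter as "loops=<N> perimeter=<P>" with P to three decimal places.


Straddling triangles (10 of 20):
  (v1,v3,v2) [--+] → (0.425706, 0.309285, 1.2781)–(0.526199, 0, 1.2781)  len=0.3252
  (v3,v4,v2) [--+] → (0.162607, 0.500432, 1.2781)–(0.425706, 0.309285, 1.2781)  len=0.3252
  (v4,v5,v2) [--+] → (-0.162607, 0.500432, 1.2781)–(0.162607, 0.500432, 1.2781)  len=0.3252
  (v5,v6,v2) [--+] → (-0.425706, 0.309285, 1.2781)–(-0.162607, 0.500432, 1.2781)  len=0.3252
  (v6,v7,v2) [--+] → (-0.526199, 0, 1.2781)–(-0.425706, 0.309285, 1.2781)  len=0.3252
  (v7,v8,v2) [--+] → (-0.425706, -0.309285, 1.2781)–(-0.526199, 0, 1.2781)  len=0.3252
  (v8,v9,v2) [--+] → (-0.162607, -0.500432, 1.2781)–(-0.425706, -0.309285, 1.2781)  len=0.3252
  (v9,v10,v2) [--+] → (0.162607, -0.500432, 1.2781)–(-0.162607, -0.500432, 1.2781)  len=0.3252
  (v10,v11,v2) [--+] → (0.425706, -0.309285, 1.2781)–(0.162607, -0.500432, 1.2781)  len=0.3252
  (v11,v1,v2) [--+] → (0.526199, 0, 1.2781)–(0.425706, -0.309285, 1.2781)  len=0.3252

Chained into 1 loop(s):
  loop 1: 10 segments, perimeter = 3.2521
Total perimeter = 3.252

loops=1 perimeter=3.252


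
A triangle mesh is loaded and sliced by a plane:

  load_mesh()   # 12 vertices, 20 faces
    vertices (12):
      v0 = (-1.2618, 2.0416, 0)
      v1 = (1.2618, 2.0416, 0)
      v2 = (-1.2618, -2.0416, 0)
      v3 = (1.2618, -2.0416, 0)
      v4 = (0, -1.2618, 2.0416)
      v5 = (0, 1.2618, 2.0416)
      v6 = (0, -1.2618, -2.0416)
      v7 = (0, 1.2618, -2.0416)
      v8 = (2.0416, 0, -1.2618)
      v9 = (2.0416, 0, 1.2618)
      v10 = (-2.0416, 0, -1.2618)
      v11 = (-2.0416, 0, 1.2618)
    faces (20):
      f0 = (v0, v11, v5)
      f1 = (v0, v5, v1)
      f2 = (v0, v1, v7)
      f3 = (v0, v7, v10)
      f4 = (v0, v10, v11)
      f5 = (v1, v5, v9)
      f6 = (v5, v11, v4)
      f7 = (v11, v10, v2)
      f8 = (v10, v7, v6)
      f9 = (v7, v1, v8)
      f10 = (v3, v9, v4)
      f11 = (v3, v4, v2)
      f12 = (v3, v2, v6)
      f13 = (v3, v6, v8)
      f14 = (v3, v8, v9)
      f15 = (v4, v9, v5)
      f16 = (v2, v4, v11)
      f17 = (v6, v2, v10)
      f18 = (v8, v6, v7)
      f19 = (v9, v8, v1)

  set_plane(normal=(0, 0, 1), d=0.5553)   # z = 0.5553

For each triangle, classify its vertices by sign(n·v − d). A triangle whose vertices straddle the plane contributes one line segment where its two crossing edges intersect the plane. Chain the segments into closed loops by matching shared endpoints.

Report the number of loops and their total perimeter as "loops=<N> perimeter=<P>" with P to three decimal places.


loops=1 perimeter=12.452

Straddling triangles (10 of 20):
  (v0,v11,v5) [-++] → (-1.60498, 1.14312, 0.5553)–(-0.9186, 1.8295, 0.5553)  len=0.9707
  (v0,v5,v1) [-+-] → (-0.9186, 1.8295, 0.5553)–(0.9186, 1.8295, 0.5553)  len=1.8372
  (v0,v10,v11) [--+] → (-2.0416, 0, 0.5553)–(-1.60498, 1.14312, 0.5553)  len=1.2237
  (v1,v5,v9) [-++] → (0.9186, 1.8295, 0.5553)–(1.60498, 1.14312, 0.5553)  len=0.9707
  (v11,v10,v2) [+--] → (-2.0416, 0, 0.5553)–(-1.60498, -1.14312, 0.5553)  len=1.2237
  (v3,v9,v4) [-++] → (1.60498, -1.14312, 0.5553)–(0.9186, -1.8295, 0.5553)  len=0.9707
  (v3,v4,v2) [-+-] → (0.9186, -1.8295, 0.5553)–(-0.9186, -1.8295, 0.5553)  len=1.8372
  (v3,v8,v9) [--+] → (2.0416, 0, 0.5553)–(1.60498, -1.14312, 0.5553)  len=1.2237
  (v2,v4,v11) [-++] → (-0.9186, -1.8295, 0.5553)–(-1.60498, -1.14312, 0.5553)  len=0.9707
  (v9,v8,v1) [+--] → (2.0416, 0, 0.5553)–(1.60498, 1.14312, 0.5553)  len=1.2237

Chained into 1 loop(s):
  loop 1: 10 segments, perimeter = 12.4518
Total perimeter = 12.452


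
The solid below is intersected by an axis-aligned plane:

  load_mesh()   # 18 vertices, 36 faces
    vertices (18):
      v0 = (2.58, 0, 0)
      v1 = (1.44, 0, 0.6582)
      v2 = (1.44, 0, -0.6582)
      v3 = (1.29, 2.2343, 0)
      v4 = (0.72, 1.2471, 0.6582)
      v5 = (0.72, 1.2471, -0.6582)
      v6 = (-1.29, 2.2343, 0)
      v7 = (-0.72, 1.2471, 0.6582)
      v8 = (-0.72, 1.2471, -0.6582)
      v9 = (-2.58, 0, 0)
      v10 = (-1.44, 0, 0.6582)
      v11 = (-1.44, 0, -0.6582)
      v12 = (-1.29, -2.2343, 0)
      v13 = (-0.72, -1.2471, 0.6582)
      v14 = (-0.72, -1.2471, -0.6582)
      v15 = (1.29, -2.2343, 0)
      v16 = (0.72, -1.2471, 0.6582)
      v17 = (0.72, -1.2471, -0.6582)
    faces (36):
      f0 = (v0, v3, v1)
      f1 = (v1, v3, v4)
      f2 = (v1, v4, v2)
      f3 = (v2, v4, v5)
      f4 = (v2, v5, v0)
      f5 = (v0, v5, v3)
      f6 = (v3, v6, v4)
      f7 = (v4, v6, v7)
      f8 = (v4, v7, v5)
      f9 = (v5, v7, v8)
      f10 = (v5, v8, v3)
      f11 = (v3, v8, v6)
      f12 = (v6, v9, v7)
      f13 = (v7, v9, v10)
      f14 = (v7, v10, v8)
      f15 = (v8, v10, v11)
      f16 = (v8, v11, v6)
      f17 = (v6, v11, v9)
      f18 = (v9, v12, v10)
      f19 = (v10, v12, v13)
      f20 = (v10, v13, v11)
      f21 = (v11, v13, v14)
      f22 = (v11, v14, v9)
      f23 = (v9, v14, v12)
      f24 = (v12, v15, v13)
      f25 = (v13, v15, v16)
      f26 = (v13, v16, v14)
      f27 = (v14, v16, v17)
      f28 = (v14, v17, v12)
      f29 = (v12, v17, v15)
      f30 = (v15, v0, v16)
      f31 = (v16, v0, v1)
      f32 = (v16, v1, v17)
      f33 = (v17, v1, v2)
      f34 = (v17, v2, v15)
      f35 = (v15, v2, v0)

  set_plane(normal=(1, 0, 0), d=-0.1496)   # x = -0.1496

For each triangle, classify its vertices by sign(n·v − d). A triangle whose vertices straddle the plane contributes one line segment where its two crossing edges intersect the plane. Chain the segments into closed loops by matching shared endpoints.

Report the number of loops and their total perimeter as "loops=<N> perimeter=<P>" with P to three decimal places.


loops=2 perimeter=7.379

Straddling triangles (12 of 36):
  (v3,v6,v4) [+-+] → (-0.1496, 2.2343, 0)–(-0.1496, 1.6742, 0.373438)  len=0.6732
  (v4,v6,v7) [+--] → (-0.1496, 1.6742, 0.373438)–(-0.1496, 1.2471, 0.6582)  len=0.5133
  (v4,v7,v5) [+-+] → (-0.1496, 1.2471, 0.6582)–(-0.1496, 1.2471, 0.136759)  len=0.5214
  (v5,v7,v8) [+--] → (-0.1496, 1.2471, 0.136759)–(-0.1496, 1.2471, -0.6582)  len=0.7950
  (v5,v8,v3) [+-+] → (-0.1496, 1.2471, -0.6582)–(-0.1496, 1.52725, -0.471415)  len=0.3367
  (v3,v8,v6) [+--] → (-0.1496, 1.52725, -0.471415)–(-0.1496, 2.2343, 0)  len=0.8498
  (v12,v15,v13) [-+-] → (-0.1496, -2.2343, 0)–(-0.1496, -1.52725, 0.471415)  len=0.8498
  (v13,v15,v16) [-++] → (-0.1496, -1.52725, 0.471415)–(-0.1496, -1.2471, 0.6582)  len=0.3367
  (v13,v16,v14) [-+-] → (-0.1496, -1.2471, 0.6582)–(-0.1496, -1.2471, -0.136759)  len=0.7950
  (v14,v16,v17) [-++] → (-0.1496, -1.2471, -0.136759)–(-0.1496, -1.2471, -0.6582)  len=0.5214
  (v14,v17,v12) [-+-] → (-0.1496, -1.2471, -0.6582)–(-0.1496, -1.6742, -0.373438)  len=0.5133
  (v12,v17,v15) [-++] → (-0.1496, -1.6742, -0.373438)–(-0.1496, -2.2343, 0)  len=0.6732

Chained into 2 loop(s):
  loop 1: 6 segments, perimeter = 3.6894
  loop 2: 6 segments, perimeter = 3.6894
Total perimeter = 7.379


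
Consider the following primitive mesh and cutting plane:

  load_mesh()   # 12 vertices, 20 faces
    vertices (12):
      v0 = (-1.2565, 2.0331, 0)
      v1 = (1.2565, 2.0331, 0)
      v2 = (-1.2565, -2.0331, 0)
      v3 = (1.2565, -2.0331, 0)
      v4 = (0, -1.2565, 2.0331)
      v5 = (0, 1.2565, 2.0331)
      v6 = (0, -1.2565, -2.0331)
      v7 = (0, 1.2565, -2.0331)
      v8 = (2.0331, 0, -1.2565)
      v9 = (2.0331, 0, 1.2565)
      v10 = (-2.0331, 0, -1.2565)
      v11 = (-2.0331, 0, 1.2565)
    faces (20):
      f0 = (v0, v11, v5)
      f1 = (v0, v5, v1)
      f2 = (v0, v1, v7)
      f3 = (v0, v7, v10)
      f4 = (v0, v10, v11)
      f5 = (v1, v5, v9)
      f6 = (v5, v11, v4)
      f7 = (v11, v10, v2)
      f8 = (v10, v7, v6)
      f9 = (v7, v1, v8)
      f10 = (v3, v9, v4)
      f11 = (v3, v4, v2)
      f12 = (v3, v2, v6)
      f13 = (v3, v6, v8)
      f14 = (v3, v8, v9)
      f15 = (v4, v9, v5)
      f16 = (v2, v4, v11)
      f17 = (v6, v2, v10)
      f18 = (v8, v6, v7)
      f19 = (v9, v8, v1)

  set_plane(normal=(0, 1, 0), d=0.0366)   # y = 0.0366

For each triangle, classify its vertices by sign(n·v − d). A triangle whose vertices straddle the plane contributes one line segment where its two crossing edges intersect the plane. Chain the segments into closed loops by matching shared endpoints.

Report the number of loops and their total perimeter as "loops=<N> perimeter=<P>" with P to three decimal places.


loops=1 perimeter=13.643

Straddling triangles (10 of 20):
  (v0,v11,v5) [+-+] → (-2.01912, 0.0366, 1.23388)–(-1.97388, 0.0366, 1.27912)  len=0.0640
  (v0,v7,v10) [++-] → (-1.97388, 0.0366, -1.27912)–(-2.01912, 0.0366, -1.23388)  len=0.0640
  (v0,v10,v11) [+--] → (-2.01912, 0.0366, -1.23388)–(-2.01912, 0.0366, 1.23388)  len=2.4678
  (v1,v5,v9) [++-] → (1.97388, 0.0366, 1.27912)–(2.01912, 0.0366, 1.23388)  len=0.0640
  (v5,v11,v4) [+--] → (-1.97388, 0.0366, 1.27912)–(0, 0.0366, 2.0331)  len=2.1130
  (v10,v7,v6) [-+-] → (-1.97388, 0.0366, -1.27912)–(0, 0.0366, -2.0331)  len=2.1130
  (v7,v1,v8) [++-] → (2.01912, 0.0366, -1.23388)–(1.97388, 0.0366, -1.27912)  len=0.0640
  (v4,v9,v5) [--+] → (1.97388, 0.0366, 1.27912)–(0, 0.0366, 2.0331)  len=2.1130
  (v8,v6,v7) [--+] → (0, 0.0366, -2.0331)–(1.97388, 0.0366, -1.27912)  len=2.1130
  (v9,v8,v1) [--+] → (2.01912, 0.0366, -1.23388)–(2.01912, 0.0366, 1.23388)  len=2.4678

Chained into 1 loop(s):
  loop 1: 10 segments, perimeter = 13.6434
Total perimeter = 13.643


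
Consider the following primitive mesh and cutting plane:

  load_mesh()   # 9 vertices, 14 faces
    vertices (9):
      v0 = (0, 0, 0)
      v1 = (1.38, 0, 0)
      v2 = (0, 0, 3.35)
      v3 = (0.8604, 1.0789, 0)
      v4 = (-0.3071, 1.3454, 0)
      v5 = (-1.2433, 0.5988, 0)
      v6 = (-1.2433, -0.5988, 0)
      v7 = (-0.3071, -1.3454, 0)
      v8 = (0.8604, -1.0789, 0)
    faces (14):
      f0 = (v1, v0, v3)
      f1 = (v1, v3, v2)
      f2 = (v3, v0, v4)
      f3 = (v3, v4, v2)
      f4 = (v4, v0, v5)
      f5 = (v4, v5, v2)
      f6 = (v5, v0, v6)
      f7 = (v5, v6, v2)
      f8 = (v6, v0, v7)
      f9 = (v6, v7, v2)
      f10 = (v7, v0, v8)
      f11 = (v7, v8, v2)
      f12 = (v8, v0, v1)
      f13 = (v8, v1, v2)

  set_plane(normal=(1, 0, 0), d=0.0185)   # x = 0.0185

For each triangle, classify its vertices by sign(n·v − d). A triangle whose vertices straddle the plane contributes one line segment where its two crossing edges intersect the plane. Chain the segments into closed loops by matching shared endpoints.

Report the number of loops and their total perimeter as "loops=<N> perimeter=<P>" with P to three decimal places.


loops=1 perimeter=9.628

Straddling triangles (8 of 14):
  (v1,v0,v3) [+-+] → (0.0185, 0, 0)–(0.0185, 0.0231981, 0)  len=0.0232
  (v1,v3,v2) [++-] → (0.0185, 0.0231981, 3.27797)–(0.0185, 0, 3.30509)  len=0.0357
  (v3,v0,v4) [+--] → (0.0185, 0.0231981, 0)–(0.0185, 1.27108, 0)  len=1.2479
  (v3,v4,v2) [+--] → (0.0185, 1.27108, 0)–(0.0185, 0.0231981, 3.27797)  len=3.5075
  (v7,v0,v8) [--+] → (0.0185, -0.0231981, 0)–(0.0185, -1.27108, 0)  len=1.2479
  (v7,v8,v2) [-+-] → (0.0185, -1.27108, 0)–(0.0185, -0.0231981, 3.27797)  len=3.5075
  (v8,v0,v1) [+-+] → (0.0185, -0.0231981, 0)–(0.0185, 0, 0)  len=0.0232
  (v8,v1,v2) [++-] → (0.0185, 0, 3.30509)–(0.0185, -0.0231981, 3.27797)  len=0.0357

Chained into 1 loop(s):
  loop 1: 8 segments, perimeter = 9.6285
Total perimeter = 9.628


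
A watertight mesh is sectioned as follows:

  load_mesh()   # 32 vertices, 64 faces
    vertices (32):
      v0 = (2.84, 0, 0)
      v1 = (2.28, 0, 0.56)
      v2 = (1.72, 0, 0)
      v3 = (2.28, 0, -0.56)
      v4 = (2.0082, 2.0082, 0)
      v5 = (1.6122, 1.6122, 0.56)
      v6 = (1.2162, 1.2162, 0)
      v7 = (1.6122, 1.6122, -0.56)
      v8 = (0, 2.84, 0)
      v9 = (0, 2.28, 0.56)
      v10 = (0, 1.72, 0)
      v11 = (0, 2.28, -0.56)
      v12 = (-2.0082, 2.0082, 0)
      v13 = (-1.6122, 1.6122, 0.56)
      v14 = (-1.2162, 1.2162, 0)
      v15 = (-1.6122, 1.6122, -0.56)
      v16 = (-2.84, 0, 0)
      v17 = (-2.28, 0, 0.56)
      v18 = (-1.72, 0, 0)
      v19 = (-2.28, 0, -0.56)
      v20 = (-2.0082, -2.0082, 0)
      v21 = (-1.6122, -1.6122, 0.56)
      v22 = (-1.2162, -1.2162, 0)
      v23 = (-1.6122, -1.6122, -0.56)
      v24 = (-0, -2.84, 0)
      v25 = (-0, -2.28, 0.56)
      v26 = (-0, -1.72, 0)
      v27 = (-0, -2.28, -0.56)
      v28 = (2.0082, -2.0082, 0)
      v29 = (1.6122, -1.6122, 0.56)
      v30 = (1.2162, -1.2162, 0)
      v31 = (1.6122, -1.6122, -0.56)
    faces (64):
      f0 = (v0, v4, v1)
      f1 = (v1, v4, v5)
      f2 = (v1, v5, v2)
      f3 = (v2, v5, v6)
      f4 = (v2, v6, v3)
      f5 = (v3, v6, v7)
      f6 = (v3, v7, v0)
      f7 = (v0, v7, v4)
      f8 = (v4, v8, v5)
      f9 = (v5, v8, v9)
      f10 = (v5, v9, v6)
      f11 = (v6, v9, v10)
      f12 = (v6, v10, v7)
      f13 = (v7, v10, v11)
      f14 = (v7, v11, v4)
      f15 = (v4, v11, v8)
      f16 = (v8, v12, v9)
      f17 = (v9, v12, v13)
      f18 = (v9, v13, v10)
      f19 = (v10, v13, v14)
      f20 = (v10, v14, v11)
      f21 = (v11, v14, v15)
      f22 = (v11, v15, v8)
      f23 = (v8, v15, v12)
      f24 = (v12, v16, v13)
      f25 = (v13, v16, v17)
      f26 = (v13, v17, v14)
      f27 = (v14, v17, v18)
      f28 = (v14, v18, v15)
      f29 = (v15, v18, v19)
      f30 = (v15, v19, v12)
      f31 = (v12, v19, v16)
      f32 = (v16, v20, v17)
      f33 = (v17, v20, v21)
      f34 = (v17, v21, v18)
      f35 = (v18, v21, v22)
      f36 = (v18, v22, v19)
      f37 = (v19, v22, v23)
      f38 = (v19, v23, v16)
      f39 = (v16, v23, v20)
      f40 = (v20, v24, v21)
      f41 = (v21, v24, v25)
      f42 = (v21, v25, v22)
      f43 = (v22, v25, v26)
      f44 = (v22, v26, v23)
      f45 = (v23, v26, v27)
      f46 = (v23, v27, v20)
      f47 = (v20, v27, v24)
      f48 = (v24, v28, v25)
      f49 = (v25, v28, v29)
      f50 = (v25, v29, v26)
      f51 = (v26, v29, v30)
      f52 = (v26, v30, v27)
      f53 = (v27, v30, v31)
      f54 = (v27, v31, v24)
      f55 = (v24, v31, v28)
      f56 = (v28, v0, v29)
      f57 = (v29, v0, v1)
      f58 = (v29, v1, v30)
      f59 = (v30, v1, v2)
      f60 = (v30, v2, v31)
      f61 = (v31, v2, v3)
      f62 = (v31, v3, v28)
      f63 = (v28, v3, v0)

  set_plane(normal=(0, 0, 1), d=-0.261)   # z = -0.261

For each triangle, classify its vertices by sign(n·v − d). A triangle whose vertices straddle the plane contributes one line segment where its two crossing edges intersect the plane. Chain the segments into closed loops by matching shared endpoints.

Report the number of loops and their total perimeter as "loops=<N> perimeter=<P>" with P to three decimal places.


loops=2 perimeter=27.921

Straddling triangles (32 of 64):
  (v2,v6,v3) [++-] → (1.71201, 0.649364, -0.261)–(1.981, 0, -0.261)  len=0.7029
  (v3,v6,v7) [-+-] → (1.71201, 0.649364, -0.261)–(1.40076, 1.40076, -0.261)  len=0.8133
  (v3,v7,v0) [--+] → (2.26776, 0.7514, -0.261)–(2.579, 0, -0.261)  len=0.8133
  (v0,v7,v4) [+-+] → (2.26776, 0.7514, -0.261)–(1.82364, 1.82364, -0.261)  len=1.1606
  (v6,v10,v7) [++-] → (0.7514, 1.66976, -0.261)–(1.40076, 1.40076, -0.261)  len=0.7029
  (v7,v10,v11) [-+-] → (0.7514, 1.66976, -0.261)–(0, 1.981, -0.261)  len=0.8133
  (v7,v11,v4) [--+] → (1.07224, 2.13488, -0.261)–(1.82364, 1.82364, -0.261)  len=0.8133
  (v4,v11,v8) [+-+] → (1.07224, 2.13488, -0.261)–(0, 2.579, -0.261)  len=1.1606
  (v10,v14,v11) [++-] → (-0.649364, 1.71201, -0.261)–(0, 1.981, -0.261)  len=0.7029
  (v11,v14,v15) [-+-] → (-0.649364, 1.71201, -0.261)–(-1.40076, 1.40076, -0.261)  len=0.8133
  (v11,v15,v8) [--+] → (-0.7514, 2.26776, -0.261)–(0, 2.579, -0.261)  len=0.8133
  (v8,v15,v12) [+-+] → (-0.7514, 2.26776, -0.261)–(-1.82364, 1.82364, -0.261)  len=1.1606
  (v14,v18,v15) [++-] → (-1.66976, 0.7514, -0.261)–(-1.40076, 1.40076, -0.261)  len=0.7029
  (v15,v18,v19) [-+-] → (-1.66976, 0.7514, -0.261)–(-1.981, 0, -0.261)  len=0.8133
  (v15,v19,v12) [--+] → (-2.13488, 1.07224, -0.261)–(-1.82364, 1.82364, -0.261)  len=0.8133
  (v12,v19,v16) [+-+] → (-2.13488, 1.07224, -0.261)–(-2.579, 0, -0.261)  len=1.1606
  (v18,v22,v19) [++-] → (-1.71201, -0.649364, -0.261)–(-1.981, 0, -0.261)  len=0.7029
  (v19,v22,v23) [-+-] → (-1.71201, -0.649364, -0.261)–(-1.40076, -1.40076, -0.261)  len=0.8133
  (v19,v23,v16) [--+] → (-2.26776, -0.7514, -0.261)–(-2.579, 0, -0.261)  len=0.8133
  (v16,v23,v20) [+-+] → (-2.26776, -0.7514, -0.261)–(-1.82364, -1.82364, -0.261)  len=1.1606
  (v22,v26,v23) [++-] → (-0.7514, -1.66976, -0.261)–(-1.40076, -1.40076, -0.261)  len=0.7029
  (v23,v26,v27) [-+-] → (-0.7514, -1.66976, -0.261)–(0, -1.981, -0.261)  len=0.8133
  (v23,v27,v20) [--+] → (-1.07224, -2.13488, -0.261)–(-1.82364, -1.82364, -0.261)  len=0.8133
  (v20,v27,v24) [+-+] → (-1.07224, -2.13488, -0.261)–(0, -2.579, -0.261)  len=1.1606
  (v26,v30,v27) [++-] → (0.649364, -1.71201, -0.261)–(0, -1.981, -0.261)  len=0.7029
  (v27,v30,v31) [-+-] → (0.649364, -1.71201, -0.261)–(1.40076, -1.40076, -0.261)  len=0.8133
  (v27,v31,v24) [--+] → (0.7514, -2.26776, -0.261)–(0, -2.579, -0.261)  len=0.8133
  (v24,v31,v28) [+-+] → (0.7514, -2.26776, -0.261)–(1.82364, -1.82364, -0.261)  len=1.1606
  (v30,v2,v31) [++-] → (1.66976, -0.7514, -0.261)–(1.40076, -1.40076, -0.261)  len=0.7029
  (v31,v2,v3) [-+-] → (1.66976, -0.7514, -0.261)–(1.981, 0, -0.261)  len=0.8133
  (v31,v3,v28) [--+] → (2.13488, -1.07224, -0.261)–(1.82364, -1.82364, -0.261)  len=0.8133
  (v28,v3,v0) [+-+] → (2.13488, -1.07224, -0.261)–(2.579, 0, -0.261)  len=1.1606

Chained into 2 loop(s):
  loop 1: 16 segments, perimeter = 12.1295
  loop 2: 16 segments, perimeter = 15.7911
Total perimeter = 27.921


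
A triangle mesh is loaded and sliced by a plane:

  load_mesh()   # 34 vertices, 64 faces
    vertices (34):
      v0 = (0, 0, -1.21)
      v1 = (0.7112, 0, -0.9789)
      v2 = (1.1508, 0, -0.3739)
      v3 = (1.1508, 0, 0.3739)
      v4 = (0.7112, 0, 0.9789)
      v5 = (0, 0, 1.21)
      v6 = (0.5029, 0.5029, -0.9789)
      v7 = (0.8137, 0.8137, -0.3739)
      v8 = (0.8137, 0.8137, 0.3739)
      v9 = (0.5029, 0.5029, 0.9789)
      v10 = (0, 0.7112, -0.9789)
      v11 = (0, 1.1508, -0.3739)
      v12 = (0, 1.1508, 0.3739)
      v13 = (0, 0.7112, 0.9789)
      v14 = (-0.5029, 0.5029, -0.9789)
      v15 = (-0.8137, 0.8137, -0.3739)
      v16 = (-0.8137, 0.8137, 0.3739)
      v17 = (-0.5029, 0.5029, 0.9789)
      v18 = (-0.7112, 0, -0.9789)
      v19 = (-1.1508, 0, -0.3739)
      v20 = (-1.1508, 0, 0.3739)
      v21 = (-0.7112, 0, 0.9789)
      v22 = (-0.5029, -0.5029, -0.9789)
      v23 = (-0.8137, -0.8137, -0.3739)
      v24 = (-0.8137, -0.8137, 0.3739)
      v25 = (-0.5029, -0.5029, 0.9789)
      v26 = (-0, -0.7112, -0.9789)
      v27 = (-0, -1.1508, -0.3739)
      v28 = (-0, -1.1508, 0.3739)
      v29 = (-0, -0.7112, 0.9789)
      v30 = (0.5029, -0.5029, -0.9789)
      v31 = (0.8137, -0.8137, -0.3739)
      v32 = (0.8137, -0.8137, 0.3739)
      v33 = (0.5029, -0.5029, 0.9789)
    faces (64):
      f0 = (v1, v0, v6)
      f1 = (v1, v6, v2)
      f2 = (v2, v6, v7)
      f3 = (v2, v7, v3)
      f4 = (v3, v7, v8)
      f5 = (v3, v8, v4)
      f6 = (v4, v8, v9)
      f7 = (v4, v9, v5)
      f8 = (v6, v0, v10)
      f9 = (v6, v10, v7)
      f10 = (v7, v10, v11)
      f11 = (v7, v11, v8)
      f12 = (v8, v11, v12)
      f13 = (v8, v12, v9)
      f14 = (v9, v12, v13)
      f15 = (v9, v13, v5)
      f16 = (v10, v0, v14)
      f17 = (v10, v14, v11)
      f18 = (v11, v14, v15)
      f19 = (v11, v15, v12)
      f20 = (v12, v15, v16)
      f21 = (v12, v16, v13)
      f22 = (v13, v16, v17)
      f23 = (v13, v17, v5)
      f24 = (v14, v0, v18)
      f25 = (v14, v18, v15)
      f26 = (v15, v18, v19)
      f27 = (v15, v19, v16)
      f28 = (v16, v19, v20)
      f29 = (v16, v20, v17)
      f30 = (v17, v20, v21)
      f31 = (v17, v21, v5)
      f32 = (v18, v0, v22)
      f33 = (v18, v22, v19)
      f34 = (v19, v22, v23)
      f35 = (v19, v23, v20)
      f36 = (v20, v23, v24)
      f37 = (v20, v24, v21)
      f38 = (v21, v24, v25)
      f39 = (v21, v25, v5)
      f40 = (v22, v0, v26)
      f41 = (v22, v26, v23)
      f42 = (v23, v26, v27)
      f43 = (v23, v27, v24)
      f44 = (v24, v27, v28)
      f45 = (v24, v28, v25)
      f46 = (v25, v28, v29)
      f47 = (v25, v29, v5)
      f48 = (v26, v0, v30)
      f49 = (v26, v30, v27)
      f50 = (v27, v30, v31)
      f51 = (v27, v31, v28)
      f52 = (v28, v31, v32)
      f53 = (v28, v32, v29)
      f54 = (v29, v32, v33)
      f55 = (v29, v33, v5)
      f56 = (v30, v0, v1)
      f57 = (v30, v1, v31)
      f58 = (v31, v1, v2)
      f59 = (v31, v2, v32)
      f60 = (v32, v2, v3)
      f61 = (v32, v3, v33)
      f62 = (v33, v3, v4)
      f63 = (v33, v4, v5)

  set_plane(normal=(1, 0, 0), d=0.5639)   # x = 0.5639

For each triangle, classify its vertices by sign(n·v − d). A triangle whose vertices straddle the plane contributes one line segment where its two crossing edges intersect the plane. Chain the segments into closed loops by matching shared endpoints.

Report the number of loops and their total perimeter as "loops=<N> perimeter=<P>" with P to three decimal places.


loops=1 perimeter=6.294

Straddling triangles (20 of 64):
  (v1,v0,v6) [+--] → (0.5639, 0, -1.02676)–(0.5639, 0.355627, -0.9789)  len=0.3588
  (v1,v6,v2) [+-+] → (0.5639, 0.355627, -0.9789)–(0.5639, 0.455552, -0.921939)  len=0.1150
  (v2,v6,v7) [+-+] → (0.5639, 0.455552, -0.921939)–(0.5639, 0.5639, -0.860158)  len=0.1247
  (v4,v8,v9) [++-] → (0.5639, 0.5639, 0.860158)–(0.5639, 0.355627, 0.9789)  len=0.2397
  (v4,v9,v5) [+--] → (0.5639, 0.355627, 0.9789)–(0.5639, 0, 1.02676)  len=0.3588
  (v6,v10,v7) [--+] → (0.5639, 0.782233, -0.559631)–(0.5639, 0.5639, -0.860158)  len=0.3715
  (v7,v10,v11) [+--] → (0.5639, 0.782233, -0.559631)–(0.5639, 0.917187, -0.3739)  len=0.2296
  (v7,v11,v8) [+-+] → (0.5639, 0.917187, -0.3739)–(0.5639, 0.917187, 0.144331)  len=0.5182
  (v8,v11,v12) [+--] → (0.5639, 0.917187, 0.144331)–(0.5639, 0.917187, 0.3739)  len=0.2296
  (v8,v12,v9) [+--] → (0.5639, 0.917187, 0.3739)–(0.5639, 0.5639, 0.860158)  len=0.6010
  (v27,v30,v31) [--+] → (0.5639, -0.5639, -0.860158)–(0.5639, -0.917187, -0.3739)  len=0.6010
  (v27,v31,v28) [-+-] → (0.5639, -0.917187, -0.3739)–(0.5639, -0.917187, -0.144331)  len=0.2296
  (v28,v31,v32) [-++] → (0.5639, -0.917187, -0.144331)–(0.5639, -0.917187, 0.3739)  len=0.5182
  (v28,v32,v29) [-+-] → (0.5639, -0.917187, 0.3739)–(0.5639, -0.782233, 0.559631)  len=0.2296
  (v29,v32,v33) [-+-] → (0.5639, -0.782233, 0.559631)–(0.5639, -0.5639, 0.860158)  len=0.3715
  (v30,v0,v1) [--+] → (0.5639, 0, -1.02676)–(0.5639, -0.355627, -0.9789)  len=0.3588
  (v30,v1,v31) [-++] → (0.5639, -0.355627, -0.9789)–(0.5639, -0.5639, -0.860158)  len=0.2397
  (v32,v3,v33) [++-] → (0.5639, -0.455552, 0.921939)–(0.5639, -0.5639, 0.860158)  len=0.1247
  (v33,v3,v4) [-++] → (0.5639, -0.455552, 0.921939)–(0.5639, -0.355627, 0.9789)  len=0.1150
  (v33,v4,v5) [-+-] → (0.5639, -0.355627, 0.9789)–(0.5639, 0, 1.02676)  len=0.3588

Chained into 1 loop(s):
  loop 1: 20 segments, perimeter = 6.2941
Total perimeter = 6.294


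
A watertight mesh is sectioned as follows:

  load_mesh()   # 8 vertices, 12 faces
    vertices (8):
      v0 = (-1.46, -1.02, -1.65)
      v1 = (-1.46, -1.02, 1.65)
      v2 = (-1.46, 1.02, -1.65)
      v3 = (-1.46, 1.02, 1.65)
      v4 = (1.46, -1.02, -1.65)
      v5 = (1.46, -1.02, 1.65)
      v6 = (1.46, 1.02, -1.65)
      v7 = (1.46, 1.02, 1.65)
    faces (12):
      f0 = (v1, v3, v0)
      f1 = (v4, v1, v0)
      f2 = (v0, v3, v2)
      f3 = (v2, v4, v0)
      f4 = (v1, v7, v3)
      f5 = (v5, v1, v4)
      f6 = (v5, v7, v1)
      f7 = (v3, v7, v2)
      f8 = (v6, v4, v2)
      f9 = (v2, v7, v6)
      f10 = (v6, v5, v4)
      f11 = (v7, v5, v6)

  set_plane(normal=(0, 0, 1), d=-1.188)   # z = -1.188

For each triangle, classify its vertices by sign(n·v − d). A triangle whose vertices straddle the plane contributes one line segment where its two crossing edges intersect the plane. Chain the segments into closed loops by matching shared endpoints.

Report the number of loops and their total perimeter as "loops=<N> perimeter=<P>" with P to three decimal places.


loops=1 perimeter=9.920

Straddling triangles (8 of 12):
  (v1,v3,v0) [++-] → (-1.46, -0.7344, -1.188)–(-1.46, -1.02, -1.188)  len=0.2856
  (v4,v1,v0) [-+-] → (1.0512, -1.02, -1.188)–(-1.46, -1.02, -1.188)  len=2.5112
  (v0,v3,v2) [-+-] → (-1.46, -0.7344, -1.188)–(-1.46, 1.02, -1.188)  len=1.7544
  (v5,v1,v4) [++-] → (1.0512, -1.02, -1.188)–(1.46, -1.02, -1.188)  len=0.4088
  (v3,v7,v2) [++-] → (-1.0512, 1.02, -1.188)–(-1.46, 1.02, -1.188)  len=0.4088
  (v2,v7,v6) [-+-] → (-1.0512, 1.02, -1.188)–(1.46, 1.02, -1.188)  len=2.5112
  (v6,v5,v4) [-+-] → (1.46, 0.7344, -1.188)–(1.46, -1.02, -1.188)  len=1.7544
  (v7,v5,v6) [++-] → (1.46, 0.7344, -1.188)–(1.46, 1.02, -1.188)  len=0.2856

Chained into 1 loop(s):
  loop 1: 8 segments, perimeter = 9.9200
Total perimeter = 9.920


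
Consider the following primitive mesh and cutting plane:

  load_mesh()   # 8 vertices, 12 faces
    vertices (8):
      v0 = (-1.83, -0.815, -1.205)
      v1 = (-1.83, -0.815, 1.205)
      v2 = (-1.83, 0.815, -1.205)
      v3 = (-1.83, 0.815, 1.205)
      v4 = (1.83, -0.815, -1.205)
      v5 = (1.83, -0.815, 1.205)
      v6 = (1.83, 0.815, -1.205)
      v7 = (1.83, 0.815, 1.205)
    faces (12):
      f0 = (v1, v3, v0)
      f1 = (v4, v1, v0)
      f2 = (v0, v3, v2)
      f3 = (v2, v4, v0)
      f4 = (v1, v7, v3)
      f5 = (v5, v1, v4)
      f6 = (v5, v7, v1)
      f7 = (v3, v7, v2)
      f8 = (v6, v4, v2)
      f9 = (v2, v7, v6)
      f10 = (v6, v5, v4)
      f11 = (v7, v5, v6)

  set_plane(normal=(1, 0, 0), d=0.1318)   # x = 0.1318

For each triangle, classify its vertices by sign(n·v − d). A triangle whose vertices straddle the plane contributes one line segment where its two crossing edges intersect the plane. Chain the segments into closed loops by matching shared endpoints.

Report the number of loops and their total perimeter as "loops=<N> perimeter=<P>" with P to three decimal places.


Straddling triangles (8 of 12):
  (v4,v1,v0) [+--] → (0.1318, -0.815, -0.0867863)–(0.1318, -0.815, -1.205)  len=1.1182
  (v2,v4,v0) [-+-] → (0.1318, -0.0586978, -1.205)–(0.1318, -0.815, -1.205)  len=0.7563
  (v1,v7,v3) [-+-] → (0.1318, 0.0586978, 1.205)–(0.1318, 0.815, 1.205)  len=0.7563
  (v5,v1,v4) [+-+] → (0.1318, -0.815, 1.205)–(0.1318, -0.815, -0.0867863)  len=1.2918
  (v5,v7,v1) [++-] → (0.1318, 0.0586978, 1.205)–(0.1318, -0.815, 1.205)  len=0.8737
  (v3,v7,v2) [-+-] → (0.1318, 0.815, 1.205)–(0.1318, 0.815, 0.0867863)  len=1.1182
  (v6,v4,v2) [++-] → (0.1318, -0.0586978, -1.205)–(0.1318, 0.815, -1.205)  len=0.8737
  (v2,v7,v6) [-++] → (0.1318, 0.815, 0.0867863)–(0.1318, 0.815, -1.205)  len=1.2918

Chained into 1 loop(s):
  loop 1: 8 segments, perimeter = 8.0800
Total perimeter = 8.080

loops=1 perimeter=8.080


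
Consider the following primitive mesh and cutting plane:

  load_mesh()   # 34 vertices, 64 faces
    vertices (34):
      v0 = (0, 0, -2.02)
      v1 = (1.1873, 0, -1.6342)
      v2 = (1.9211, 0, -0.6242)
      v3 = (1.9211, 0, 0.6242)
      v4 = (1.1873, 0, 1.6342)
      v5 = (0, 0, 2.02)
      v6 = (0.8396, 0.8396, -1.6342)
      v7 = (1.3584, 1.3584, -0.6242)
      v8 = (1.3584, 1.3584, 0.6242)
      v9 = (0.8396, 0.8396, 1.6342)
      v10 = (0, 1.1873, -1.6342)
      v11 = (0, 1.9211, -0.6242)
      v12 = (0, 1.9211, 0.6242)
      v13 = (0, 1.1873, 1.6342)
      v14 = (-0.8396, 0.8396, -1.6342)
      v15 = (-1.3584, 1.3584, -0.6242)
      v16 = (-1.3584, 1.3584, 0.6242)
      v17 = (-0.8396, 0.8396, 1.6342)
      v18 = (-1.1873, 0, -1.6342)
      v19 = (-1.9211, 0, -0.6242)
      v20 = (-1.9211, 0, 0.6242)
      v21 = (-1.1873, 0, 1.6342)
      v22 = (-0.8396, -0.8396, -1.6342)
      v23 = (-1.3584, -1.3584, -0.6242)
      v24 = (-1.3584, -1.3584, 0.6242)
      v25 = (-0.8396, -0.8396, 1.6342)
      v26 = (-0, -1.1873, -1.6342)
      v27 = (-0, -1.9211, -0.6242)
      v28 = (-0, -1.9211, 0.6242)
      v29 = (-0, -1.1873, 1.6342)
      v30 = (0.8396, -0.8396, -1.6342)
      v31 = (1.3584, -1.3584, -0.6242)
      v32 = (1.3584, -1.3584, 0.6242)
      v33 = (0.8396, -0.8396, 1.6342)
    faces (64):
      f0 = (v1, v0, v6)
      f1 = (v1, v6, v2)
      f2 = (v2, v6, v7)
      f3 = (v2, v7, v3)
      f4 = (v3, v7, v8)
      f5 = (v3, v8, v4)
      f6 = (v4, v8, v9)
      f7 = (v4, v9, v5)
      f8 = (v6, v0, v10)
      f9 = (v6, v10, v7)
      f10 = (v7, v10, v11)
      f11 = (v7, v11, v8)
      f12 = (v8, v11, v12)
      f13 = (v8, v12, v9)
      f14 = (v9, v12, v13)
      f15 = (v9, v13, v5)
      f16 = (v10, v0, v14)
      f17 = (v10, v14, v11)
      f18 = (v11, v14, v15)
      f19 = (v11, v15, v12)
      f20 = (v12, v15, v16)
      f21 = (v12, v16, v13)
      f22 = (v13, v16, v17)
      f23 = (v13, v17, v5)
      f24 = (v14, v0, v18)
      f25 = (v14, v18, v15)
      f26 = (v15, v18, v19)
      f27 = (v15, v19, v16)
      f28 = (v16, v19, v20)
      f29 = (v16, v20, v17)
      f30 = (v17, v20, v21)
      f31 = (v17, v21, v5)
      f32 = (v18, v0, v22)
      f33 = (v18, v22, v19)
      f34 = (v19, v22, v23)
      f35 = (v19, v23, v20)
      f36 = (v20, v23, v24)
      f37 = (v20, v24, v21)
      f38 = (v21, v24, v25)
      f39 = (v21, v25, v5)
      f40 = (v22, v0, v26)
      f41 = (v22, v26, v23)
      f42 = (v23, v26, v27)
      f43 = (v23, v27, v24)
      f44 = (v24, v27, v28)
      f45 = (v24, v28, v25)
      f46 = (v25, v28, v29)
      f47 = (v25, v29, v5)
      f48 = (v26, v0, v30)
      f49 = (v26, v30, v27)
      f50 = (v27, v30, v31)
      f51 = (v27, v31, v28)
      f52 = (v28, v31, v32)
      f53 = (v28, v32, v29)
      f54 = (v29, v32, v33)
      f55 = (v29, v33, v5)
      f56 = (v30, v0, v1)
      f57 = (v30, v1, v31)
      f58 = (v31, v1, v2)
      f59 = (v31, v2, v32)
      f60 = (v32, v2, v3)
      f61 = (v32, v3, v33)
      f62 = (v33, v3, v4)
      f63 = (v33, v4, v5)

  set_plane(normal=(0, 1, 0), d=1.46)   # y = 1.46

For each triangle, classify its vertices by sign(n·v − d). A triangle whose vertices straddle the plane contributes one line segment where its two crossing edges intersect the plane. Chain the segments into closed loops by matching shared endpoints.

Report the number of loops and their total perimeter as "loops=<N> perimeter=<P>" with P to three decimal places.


Straddling triangles (10 of 64):
  (v7,v10,v11) [--+] → (0, 1.46, -1.25886)–(1.11313, 1.46, -0.6242)  len=1.2813
  (v7,v11,v8) [-+-] → (1.11313, 1.46, -0.6242)–(1.11313, 1.46, 0.398791)  len=1.0230
  (v8,v11,v12) [-++] → (1.11313, 1.46, 0.398791)–(1.11313, 1.46, 0.6242)  len=0.2254
  (v8,v12,v9) [-+-] → (1.11313, 1.46, 0.6242)–(0.357965, 1.46, 1.05482)  len=0.8693
  (v9,v12,v13) [-+-] → (0.357965, 1.46, 1.05482)–(0, 1.46, 1.25886)  len=0.4120
  (v10,v14,v11) [--+] → (-0.357965, 1.46, -1.05482)–(0, 1.46, -1.25886)  len=0.4120
  (v11,v14,v15) [+--] → (-0.357965, 1.46, -1.05482)–(-1.11313, 1.46, -0.6242)  len=0.8693
  (v11,v15,v12) [+-+] → (-1.11313, 1.46, -0.6242)–(-1.11313, 1.46, -0.398791)  len=0.2254
  (v12,v15,v16) [+--] → (-1.11313, 1.46, -0.398791)–(-1.11313, 1.46, 0.6242)  len=1.0230
  (v12,v16,v13) [+--] → (-1.11313, 1.46, 0.6242)–(0, 1.46, 1.25886)  len=1.2813

Chained into 1 loop(s):
  loop 1: 10 segments, perimeter = 7.6222
Total perimeter = 7.622

loops=1 perimeter=7.622


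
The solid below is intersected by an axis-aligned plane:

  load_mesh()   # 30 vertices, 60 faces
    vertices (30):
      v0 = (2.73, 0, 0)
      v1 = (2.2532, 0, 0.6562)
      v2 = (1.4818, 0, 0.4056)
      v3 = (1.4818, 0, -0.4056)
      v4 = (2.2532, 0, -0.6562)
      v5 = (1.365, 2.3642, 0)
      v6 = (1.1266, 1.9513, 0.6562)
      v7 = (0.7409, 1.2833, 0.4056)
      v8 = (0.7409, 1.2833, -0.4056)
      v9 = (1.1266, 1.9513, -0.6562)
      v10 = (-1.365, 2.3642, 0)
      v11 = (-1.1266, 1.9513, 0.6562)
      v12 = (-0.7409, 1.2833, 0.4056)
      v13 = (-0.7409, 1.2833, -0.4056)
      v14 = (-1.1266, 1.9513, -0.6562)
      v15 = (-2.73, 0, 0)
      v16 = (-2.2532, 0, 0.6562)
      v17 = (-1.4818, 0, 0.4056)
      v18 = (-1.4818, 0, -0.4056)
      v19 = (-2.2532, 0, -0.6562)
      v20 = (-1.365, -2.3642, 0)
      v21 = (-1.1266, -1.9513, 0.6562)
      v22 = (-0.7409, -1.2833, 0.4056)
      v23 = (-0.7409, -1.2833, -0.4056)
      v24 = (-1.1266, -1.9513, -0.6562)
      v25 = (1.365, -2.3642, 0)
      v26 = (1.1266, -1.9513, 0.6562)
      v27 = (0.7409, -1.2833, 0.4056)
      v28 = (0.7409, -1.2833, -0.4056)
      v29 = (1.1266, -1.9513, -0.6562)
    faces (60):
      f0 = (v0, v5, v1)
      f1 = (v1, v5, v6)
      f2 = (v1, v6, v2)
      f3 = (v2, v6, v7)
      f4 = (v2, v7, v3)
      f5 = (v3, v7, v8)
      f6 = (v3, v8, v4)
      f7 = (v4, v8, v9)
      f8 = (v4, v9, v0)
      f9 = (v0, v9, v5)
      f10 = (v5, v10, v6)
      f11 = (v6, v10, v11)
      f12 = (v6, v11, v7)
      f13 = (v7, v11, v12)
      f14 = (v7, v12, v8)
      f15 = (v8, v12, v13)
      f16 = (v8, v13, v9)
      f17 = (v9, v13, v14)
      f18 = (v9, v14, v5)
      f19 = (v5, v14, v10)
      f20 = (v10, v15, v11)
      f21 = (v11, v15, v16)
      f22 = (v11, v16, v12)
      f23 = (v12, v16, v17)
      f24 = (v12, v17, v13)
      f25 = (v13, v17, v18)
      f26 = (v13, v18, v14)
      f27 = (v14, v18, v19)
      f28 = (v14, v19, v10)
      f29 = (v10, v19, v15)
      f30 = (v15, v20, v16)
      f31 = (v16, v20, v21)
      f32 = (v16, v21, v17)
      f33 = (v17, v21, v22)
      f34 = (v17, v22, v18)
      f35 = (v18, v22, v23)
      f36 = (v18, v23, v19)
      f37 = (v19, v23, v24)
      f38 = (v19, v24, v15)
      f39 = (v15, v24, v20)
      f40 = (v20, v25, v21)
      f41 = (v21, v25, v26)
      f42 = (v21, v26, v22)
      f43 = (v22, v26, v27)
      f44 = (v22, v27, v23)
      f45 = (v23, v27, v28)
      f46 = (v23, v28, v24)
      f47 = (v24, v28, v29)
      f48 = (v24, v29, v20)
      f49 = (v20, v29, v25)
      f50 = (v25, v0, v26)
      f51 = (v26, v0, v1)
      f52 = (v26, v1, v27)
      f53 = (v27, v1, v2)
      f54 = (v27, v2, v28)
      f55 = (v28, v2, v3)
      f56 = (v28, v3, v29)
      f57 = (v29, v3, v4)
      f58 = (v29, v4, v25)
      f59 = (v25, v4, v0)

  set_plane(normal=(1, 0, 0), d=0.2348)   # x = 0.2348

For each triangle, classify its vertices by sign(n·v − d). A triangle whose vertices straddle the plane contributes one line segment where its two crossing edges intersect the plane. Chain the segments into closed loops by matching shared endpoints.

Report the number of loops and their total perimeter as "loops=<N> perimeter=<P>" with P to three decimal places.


loops=2 perimeter=7.577

Straddling triangles (20 of 60):
  (v5,v10,v6) [+-+] → (0.2348, 2.3642, 0)–(0.2348, 2.09909, 0.421331)  len=0.4978
  (v6,v10,v11) [+--] → (0.2348, 2.09909, 0.421331)–(0.2348, 1.9513, 0.6562)  len=0.2775
  (v6,v11,v7) [+-+] → (0.2348, 1.9513, 0.6562)–(0.2348, 1.46433, 0.473514)  len=0.5201
  (v7,v11,v12) [+--] → (0.2348, 1.46433, 0.473514)–(0.2348, 1.2833, 0.4056)  len=0.1934
  (v7,v12,v8) [+-+] → (0.2348, 1.2833, 0.4056)–(0.2348, 1.2833, -0.128539)  len=0.5341
  (v8,v12,v13) [+--] → (0.2348, 1.2833, -0.128539)–(0.2348, 1.2833, -0.4056)  len=0.2771
  (v8,v13,v9) [+-+] → (0.2348, 1.2833, -0.4056)–(0.2348, 1.63231, -0.536529)  len=0.3728
  (v9,v13,v14) [+--] → (0.2348, 1.63231, -0.536529)–(0.2348, 1.9513, -0.6562)  len=0.3407
  (v9,v14,v5) [+-+] → (0.2348, 1.9513, -0.6562)–(0.2348, 2.17691, -0.297655)  len=0.4236
  (v5,v14,v10) [+--] → (0.2348, 2.17691, -0.297655)–(0.2348, 2.3642, 0)  len=0.3517
  (v20,v25,v21) [-+-] → (0.2348, -2.3642, 0)–(0.2348, -2.17691, 0.297655)  len=0.3517
  (v21,v25,v26) [-++] → (0.2348, -2.17691, 0.297655)–(0.2348, -1.9513, 0.6562)  len=0.4236
  (v21,v26,v22) [-+-] → (0.2348, -1.9513, 0.6562)–(0.2348, -1.63231, 0.536529)  len=0.3407
  (v22,v26,v27) [-++] → (0.2348, -1.63231, 0.536529)–(0.2348, -1.2833, 0.4056)  len=0.3728
  (v22,v27,v23) [-+-] → (0.2348, -1.2833, 0.4056)–(0.2348, -1.2833, 0.128539)  len=0.2771
  (v23,v27,v28) [-++] → (0.2348, -1.2833, 0.128539)–(0.2348, -1.2833, -0.4056)  len=0.5341
  (v23,v28,v24) [-+-] → (0.2348, -1.2833, -0.4056)–(0.2348, -1.46433, -0.473514)  len=0.1934
  (v24,v28,v29) [-++] → (0.2348, -1.46433, -0.473514)–(0.2348, -1.9513, -0.6562)  len=0.5201
  (v24,v29,v20) [-+-] → (0.2348, -1.9513, -0.6562)–(0.2348, -2.09909, -0.421331)  len=0.2775
  (v20,v29,v25) [-++] → (0.2348, -2.09909, -0.421331)–(0.2348, -2.3642, 0)  len=0.4978

Chained into 2 loop(s):
  loop 1: 10 segments, perimeter = 3.7887
  loop 2: 10 segments, perimeter = 3.7887
Total perimeter = 7.577
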